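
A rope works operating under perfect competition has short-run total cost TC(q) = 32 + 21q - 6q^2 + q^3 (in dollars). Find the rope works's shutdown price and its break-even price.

Shutdown price = min AVC. AVC = 21 - 6q + q^2, with vertex at q = 3 and minimum $12.
ATC = 32/q + 21 - 6q + q^2. Setting dATC/dq = −32/q^2 − 6 + 2q = 0 gives q = 4 (since 2·4^3 − 6·4^2 = 32).
min ATC = 32/4 + 21 − 6·4 + 4^2 = $21. That is the break-even price.
Between these two prices the firm operates at a loss; above $21 it earns a profit.

Shutdown price = $12; break-even price = $21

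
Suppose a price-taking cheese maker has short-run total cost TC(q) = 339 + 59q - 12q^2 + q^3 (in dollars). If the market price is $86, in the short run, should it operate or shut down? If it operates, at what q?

Strip out fixed cost: VC = 59q - 12q^2 + q^3. Then AVC = 59 - 12q + q^2 and MC = 59 - 24q + 3q^2.
AVC is minimized where dAVC/dq = -12 + 2q = 0, at q = 6; min AVC = 59 - 12·6 + 6^2 = $23.
P = $86 exceeds min AVC = $23, so the firm stays open.
Set P = MC: 86 = 59 - 24q + 3q^2 → -27 - 24q + 3q^2 = 0. The roots are q = -1 and q = 9; the profit-maximizing output is on the rising part of MC, so q* = 9.
Check: AVC at q = 9 is $32 ≤ P, so revenue covers variable cost.
Profit = P·q − TC = 86·9 − 627 = $147.

Produce at q = 9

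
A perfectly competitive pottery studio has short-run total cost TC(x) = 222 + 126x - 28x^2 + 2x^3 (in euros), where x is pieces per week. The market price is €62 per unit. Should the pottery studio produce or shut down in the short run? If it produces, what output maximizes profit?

From TC, MC = TC'(x) = 126 - 56x + 6x^2 and AVC = VC/x = 126 - 28x + 2x^2.
AVC is minimized where dAVC/dx = -28 + 4x = 0, at x = 7; min AVC = 126 - 28·7 + 2·7^2 = €28.
Because €62 ≥ €28, revenue can cover variable cost; the firm operates.
P = MC gives 64 - 56x + 6x^2 = 0, with roots 4/3 and 8. Take the larger (rising MC): x* = 8.
Check: AVC at x = 8 is €30 ≤ P, so revenue covers variable cost.
Profit = P·x − TC = 62·8 − 462 = €34.

Produce at x = 8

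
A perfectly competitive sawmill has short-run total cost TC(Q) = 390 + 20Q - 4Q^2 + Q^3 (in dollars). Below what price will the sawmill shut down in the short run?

The shutdown price is the minimum of AVC. VC = 20Q - 4Q^2 + Q^3, so AVC = 20 - 4Q + Q^2.
At the minimum of AVC, MC = AVC. MC = 20 - 8Q + 3Q^2; setting MC = AVC gives 2Q^2 - 4Q = 0, so Q = 2. min AVC = 16.
For P < $16 the firm produces nothing.

$16 per unit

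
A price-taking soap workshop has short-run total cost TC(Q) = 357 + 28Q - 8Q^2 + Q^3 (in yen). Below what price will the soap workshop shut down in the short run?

¥12 per unit

The firm shuts down when price falls below the minimum of average variable cost. AVC = VC/Q = 28 - 8Q + Q^2.
dAVC/dQ = -8 + 2Q = 0 gives Q = 4. min AVC = 28 - 8·4 + 4^2 = 12.
For P < ¥12 the firm produces nothing.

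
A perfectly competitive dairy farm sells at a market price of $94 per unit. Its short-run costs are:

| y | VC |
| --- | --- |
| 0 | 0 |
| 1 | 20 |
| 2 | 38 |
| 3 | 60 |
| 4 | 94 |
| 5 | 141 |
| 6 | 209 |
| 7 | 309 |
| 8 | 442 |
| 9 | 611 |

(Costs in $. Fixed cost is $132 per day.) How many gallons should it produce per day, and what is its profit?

y = 6; profit = $223

Compute π = P·y − TC at each output: y=0: -132; y=1: -58; y=2: 18; y=3: 90; y=4: 150; y=5: 197; y=6: 223; y=7: 217; y=8: 178; y=9: 103.
Profit is maximized at y = 6. AVC there is 209/6 = $34.83 ≤ P, so producing beats shutting down (which would give -$132).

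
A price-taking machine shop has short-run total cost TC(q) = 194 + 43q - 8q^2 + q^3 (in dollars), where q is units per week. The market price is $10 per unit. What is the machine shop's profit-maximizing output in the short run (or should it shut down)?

From TC, MC = TC'(q) = 43 - 16q + 3q^2 and AVC = VC/q = 43 - 8q + q^2.
AVC is minimized where dAVC/dq = -8 + 2q = 0, at q = 4; min AVC = 43 - 8·4 + 4^2 = $27.
With P < min AVC ($10 < $27), every unit sold adds to the loss.
Best response: produce nothing and absorb the $194 fixed cost.

Shut down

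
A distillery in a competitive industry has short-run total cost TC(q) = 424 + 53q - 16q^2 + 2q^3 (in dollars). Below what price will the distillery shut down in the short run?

$21 per unit

The shutdown price is the minimum of AVC. VC = 53q - 16q^2 + 2q^3, so AVC = 53 - 16q + 2q^2.
At the minimum of AVC, MC = AVC. MC = 53 - 32q + 6q^2; setting MC = AVC gives 4q^2 - 16q = 0, so q = 4. min AVC = 21.
The firm shuts down for any P below $21.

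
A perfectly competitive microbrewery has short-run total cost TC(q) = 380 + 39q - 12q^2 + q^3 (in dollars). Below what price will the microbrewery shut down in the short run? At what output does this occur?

The shutdown price is the minimum of AVC. VC = 39q - 12q^2 + q^3, so AVC = 39 - 12q + q^2.
At the minimum of AVC, MC = AVC. MC = 39 - 24q + 3q^2; setting MC = AVC gives 2q^2 - 12q = 0, so q = 6. min AVC = 3.
The firm shuts down for any P below $3.

$3 per unit, at q = 6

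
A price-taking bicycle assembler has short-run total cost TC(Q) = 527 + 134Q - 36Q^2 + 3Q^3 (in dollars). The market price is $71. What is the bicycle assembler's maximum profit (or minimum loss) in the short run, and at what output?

Profit = -$233 at Q = 7

AVC = 134 - 36Q + 3Q^2 has its minimum $26 at Q = 6; price $71 clears that bar, so the firm operates.
With MC = 134 - 72Q + 9Q^2, P = MC on the upward-sloping part at Q* = 7.
TR = 71·7 = 497. TC = 527 + 203 = 730. Profit = 497 − 730 = -$233.
That loss of $233 beats the $527 the firm would lose by shutting down; producing recovers $294 of fixed cost.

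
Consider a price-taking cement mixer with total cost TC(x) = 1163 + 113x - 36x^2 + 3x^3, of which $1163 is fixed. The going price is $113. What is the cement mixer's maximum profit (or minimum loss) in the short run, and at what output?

AVC = 113 - 36x + 3x^2; min AVC = $5 at x = 6. Since P = $113 ≥ min AVC, the firm produces.
With MC = 113 - 72x + 9x^2, P = MC on the upward-sloping part at x* = 8.
TR = 113·8 = 904. TC = 1163 + 136 = 1299. Profit = 904 − 1299 = -$395.
Shutting down would mean losing the fixed cost of $1163, so operating at a loss of $395 is better by $768.

Profit = -$395 at x = 8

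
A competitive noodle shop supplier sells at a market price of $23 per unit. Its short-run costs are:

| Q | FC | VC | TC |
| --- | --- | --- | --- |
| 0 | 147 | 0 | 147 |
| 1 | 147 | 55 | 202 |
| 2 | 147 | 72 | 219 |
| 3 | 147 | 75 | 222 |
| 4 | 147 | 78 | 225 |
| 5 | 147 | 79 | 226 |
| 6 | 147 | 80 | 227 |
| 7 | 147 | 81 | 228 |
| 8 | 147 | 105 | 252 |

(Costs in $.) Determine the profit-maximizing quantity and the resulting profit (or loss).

Tabulate TR − TC: Q=0: -147; Q=1: -179; Q=2: -173; Q=3: -153; Q=4: -133; Q=5: -111; Q=6: -89; Q=7: -67; Q=8: -68.
Profit is maximized at Q = 7. AVC there is 81/7 = $11.57 ≤ P, so producing beats shutting down (which would give -$147).

Q = 7; profit = -$67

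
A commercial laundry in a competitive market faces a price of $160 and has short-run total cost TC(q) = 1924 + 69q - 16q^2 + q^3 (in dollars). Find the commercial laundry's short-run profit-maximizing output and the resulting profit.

AVC = 69 - 16q + q^2; min AVC = $5 at q = 8. Since P = $160 ≥ min AVC, the firm produces.
With MC = 69 - 32q + 3q^2, P = MC on the upward-sloping part at q* = 13.
TR = 160·13 = 2080. TC = 1924 + 390 = 2314. Profit = 2080 − 2314 = -$234.
Shutting down would mean losing the fixed cost of $1924, so operating at a loss of $234 is better by $1690.

Profit = -$234 at q = 13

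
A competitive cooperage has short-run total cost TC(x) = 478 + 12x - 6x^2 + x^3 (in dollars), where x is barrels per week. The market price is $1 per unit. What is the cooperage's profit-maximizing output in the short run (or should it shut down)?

From TC, MC = TC'(x) = 12 - 12x + 3x^2 and AVC = VC/x = 12 - 6x + x^2.
AVC hits its minimum where MC = AVC, at x = 3, giving min AVC = 12 - 6·3 + 3^2 = $3.
Since P = $1 < min AVC = $3, price fails to cover variable cost at any output.
Best response: produce nothing and absorb the $478 fixed cost.

Shut down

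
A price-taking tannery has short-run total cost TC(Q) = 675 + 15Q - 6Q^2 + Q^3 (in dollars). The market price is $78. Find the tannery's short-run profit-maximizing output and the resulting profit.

AVC = 15 - 6Q + Q^2 has its minimum $6 at Q = 3; price $78 clears that bar, so the firm operates.
MC = 15 - 12Q + 3Q^2. Setting P = MC and taking the root on the rising branch gives Q* = 7.
TR = 78·7 = 546. TC = 675 + 154 = 829. Profit = 546 − 829 = -$283.
That loss of $283 beats the $675 the firm would lose by shutting down; producing recovers $392 of fixed cost.

Profit = -$283 at Q = 7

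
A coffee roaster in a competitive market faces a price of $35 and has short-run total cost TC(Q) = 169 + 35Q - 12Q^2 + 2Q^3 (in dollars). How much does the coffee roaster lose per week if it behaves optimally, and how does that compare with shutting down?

AVC = 35 - 12Q + 2Q^2 has its minimum $17 at Q = 3; price $35 clears that bar, so the firm operates.
MC = 35 - 24Q + 6Q^2. Setting P = MC and taking the root on the rising branch gives Q* = 4.
TR = 35·4 = 140. TC = 169 + 76 = 245. Profit = 140 − 245 = -$105.
By producing, the firm covers all variable cost plus $64 of fixed cost; shutting down would lose the full $169.

Profit = -$105 at Q = 4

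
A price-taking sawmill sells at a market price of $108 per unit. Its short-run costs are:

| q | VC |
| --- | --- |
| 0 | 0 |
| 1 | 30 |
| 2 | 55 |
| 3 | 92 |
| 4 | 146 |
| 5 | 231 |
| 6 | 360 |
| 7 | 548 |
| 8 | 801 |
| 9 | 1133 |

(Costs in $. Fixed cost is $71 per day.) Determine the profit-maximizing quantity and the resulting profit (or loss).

q = 5; profit = $238

Compute π = P·q − TC at each output: q=0: -71; q=1: 7; q=2: 90; q=3: 161; q=4: 215; q=5: 238; q=6: 217; q=7: 137; q=8: -8; q=9: -232.
Profit is maximized at q = 5. AVC there is 231/5 = $46.20 ≤ P, so producing beats shutting down (which would give -$71).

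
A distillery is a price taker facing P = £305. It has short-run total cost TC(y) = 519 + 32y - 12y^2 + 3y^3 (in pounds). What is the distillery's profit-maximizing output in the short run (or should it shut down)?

Produce at y = 7

From TC, MC = TC'(y) = 32 - 24y + 9y^2 and AVC = VC/y = 32 - 12y + 3y^2.
AVC is minimized where dAVC/dy = -12 + 6y = 0, at y = 2; min AVC = 32 - 12·2 + 3·2^2 = £20.
Since P = £305 ≥ min AVC = £20, price covers variable cost and the firm should produce.
Solving P = MC: -273 - 24y + 9y^2 = 0 ⇒ y = -13/3 or 7. On the upward-sloping branch, y* = 7.
Check: AVC at y = 7 is £95 ≤ P, so revenue covers variable cost.
Profit = P·y − TC = 305·7 − 1184 = £951.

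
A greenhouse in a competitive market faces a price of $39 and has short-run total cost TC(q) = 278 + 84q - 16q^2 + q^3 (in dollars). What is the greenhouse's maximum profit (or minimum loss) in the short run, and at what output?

Profit = -$116 at q = 9

AVC = 84 - 16q + q^2; min AVC = $20 at q = 8. Since P = $39 ≥ min AVC, the firm produces.
With MC = 84 - 32q + 3q^2, P = MC on the upward-sloping part at q* = 9.
TR = 39·9 = 351. TC = 278 + 189 = 467. Profit = 351 − 467 = -$116.
Shutting down would mean losing the fixed cost of $278, so operating at a loss of $116 is better by $162.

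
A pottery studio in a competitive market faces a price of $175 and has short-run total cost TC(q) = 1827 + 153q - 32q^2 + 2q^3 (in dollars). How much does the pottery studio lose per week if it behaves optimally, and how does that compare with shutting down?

Profit = -$375 at q = 11

AVC = 153 - 32q + 2q^2 has its minimum $25 at q = 8; price $175 clears that bar, so the firm operates.
MC = 153 - 64q + 6q^2. Setting P = MC and taking the root on the rising branch gives q* = 11.
TR = 175·11 = 1925. TC = 1827 + 473 = 2300. Profit = 1925 − 2300 = -$375.
Shutting down would mean losing the fixed cost of $1827, so operating at a loss of $375 is better by $1452.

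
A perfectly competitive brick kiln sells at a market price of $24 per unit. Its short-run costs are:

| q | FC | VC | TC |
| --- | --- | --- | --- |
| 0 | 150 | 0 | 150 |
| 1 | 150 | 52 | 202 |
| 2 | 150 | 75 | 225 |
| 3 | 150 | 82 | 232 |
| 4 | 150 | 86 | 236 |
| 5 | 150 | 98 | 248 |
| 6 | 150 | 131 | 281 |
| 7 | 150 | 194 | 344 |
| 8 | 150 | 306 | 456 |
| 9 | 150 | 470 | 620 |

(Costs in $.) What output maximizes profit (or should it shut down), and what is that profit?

Tabulate TR − TC: q=0: -150; q=1: -178; q=2: -177; q=3: -160; q=4: -140; q=5: -128; q=6: -137; q=7: -176; q=8: -264; q=9: -404.
Profit is maximized at q = 5. AVC there is 98/5 = $19.60 ≤ P, so producing beats shutting down (which would give -$150).

q = 5; profit = -$128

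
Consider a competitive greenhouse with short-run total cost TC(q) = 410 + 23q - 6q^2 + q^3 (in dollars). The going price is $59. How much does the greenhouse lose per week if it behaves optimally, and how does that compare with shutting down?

AVC = 23 - 6q + q^2; min AVC = $14 at q = 3. Since P = $59 ≥ min AVC, the firm produces.
MC = 23 - 12q + 3q^2. Setting P = MC and taking the root on the rising branch gives q* = 6.
TR = 59·6 = 354. TC = 410 + 138 = 548. Profit = 354 − 548 = -$194.
By producing, the firm covers all variable cost plus $216 of fixed cost; shutting down would lose the full $410.

Profit = -$194 at q = 6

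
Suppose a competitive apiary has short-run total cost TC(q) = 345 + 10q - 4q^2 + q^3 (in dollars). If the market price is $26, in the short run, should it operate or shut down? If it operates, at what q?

From TC, MC = TC'(q) = 10 - 8q + 3q^2 and AVC = VC/q = 10 - 4q + q^2.
The AVC parabola has its vertex at q = 4/2 = 2, where AVC = 10 - 4·2 + 2^2 = $6.
Because $26 ≥ $6, revenue can cover variable cost; the firm operates.
Solving P = MC: -16 - 8q + 3q^2 = 0 ⇒ q = -4/3 or 4. On the upward-sloping branch, q* = 4.
Check: AVC at q = 4 is $10 ≤ P, so revenue covers variable cost.
Profit = P·q − TC = 26·4 − 385 = -$281, a loss, but smaller than the $345 fixed cost the firm would lose by shutting down.

Produce at q = 4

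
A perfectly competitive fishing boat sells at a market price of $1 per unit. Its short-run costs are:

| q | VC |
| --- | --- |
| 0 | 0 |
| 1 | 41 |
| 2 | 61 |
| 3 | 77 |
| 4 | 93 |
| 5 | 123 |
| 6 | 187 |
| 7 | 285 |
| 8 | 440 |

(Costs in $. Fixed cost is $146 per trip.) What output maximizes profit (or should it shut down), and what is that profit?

Tabulate TR − TC: q=0: -146; q=1: -186; q=2: -205; q=3: -220; q=4: -235; q=5: -264; q=6: -327; q=7: -424; q=8: -578.
Profit is highest at q = 0. Equivalently, the lowest AVC in the table is 93/4 ≈ $23.25 at q = 4, and P = $1 falls below it — price never covers variable cost, so the firm shuts down and loses only its fixed cost.

q = 0 (shut down); profit = -$146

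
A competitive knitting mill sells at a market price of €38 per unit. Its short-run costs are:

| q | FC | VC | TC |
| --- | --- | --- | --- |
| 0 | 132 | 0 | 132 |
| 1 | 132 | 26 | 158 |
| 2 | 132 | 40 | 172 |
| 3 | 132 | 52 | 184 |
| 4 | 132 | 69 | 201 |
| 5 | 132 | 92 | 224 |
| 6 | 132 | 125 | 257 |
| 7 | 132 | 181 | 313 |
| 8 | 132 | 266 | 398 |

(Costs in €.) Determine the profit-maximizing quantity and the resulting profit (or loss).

q = 6; profit = -€29

Tabulate TR − TC: q=0: -132; q=1: -120; q=2: -96; q=3: -70; q=4: -49; q=5: -34; q=6: -29; q=7: -47; q=8: -94.
Profit is maximized at q = 6. AVC there is 125/6 = €20.83 ≤ P, so producing beats shutting down (which would give -€132).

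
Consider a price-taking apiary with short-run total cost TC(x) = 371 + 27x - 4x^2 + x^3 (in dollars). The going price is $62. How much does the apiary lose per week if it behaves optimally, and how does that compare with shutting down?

AVC = 27 - 4x + x^2; min AVC = $23 at x = 2. Since P = $62 ≥ min AVC, the firm produces.
MC = 27 - 8x + 3x^2. Setting P = MC and taking the root on the rising branch gives x* = 5.
TR = 62·5 = 310. TC = 371 + 160 = 531. Profit = 310 − 531 = -$221.
By producing, the firm covers all variable cost plus $150 of fixed cost; shutting down would lose the full $371.

Profit = -$221 at x = 5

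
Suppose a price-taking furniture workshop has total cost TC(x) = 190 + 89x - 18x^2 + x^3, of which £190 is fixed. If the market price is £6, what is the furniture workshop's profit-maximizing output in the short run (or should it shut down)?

Shut down

Strip out fixed cost: VC = 89x - 18x^2 + x^3. Then AVC = 89 - 18x + x^2 and MC = 89 - 36x + 3x^2.
AVC is minimized where dAVC/dx = -18 + 2x = 0, at x = 9; min AVC = 89 - 18·9 + 9^2 = £8.
P = £6 lies below min AVC = £8; no output level covers variable cost.
The firm minimizes its loss by shutting down and losing only its fixed cost of £190.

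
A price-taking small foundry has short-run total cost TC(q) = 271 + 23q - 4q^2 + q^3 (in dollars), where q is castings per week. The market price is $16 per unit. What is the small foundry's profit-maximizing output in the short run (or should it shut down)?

Shut down

From TC, MC = TC'(q) = 23 - 8q + 3q^2 and AVC = VC/q = 23 - 4q + q^2.
AVC hits its minimum where MC = AVC, at q = 2, giving min AVC = 23 - 4·2 + 2^2 = $19.
With P < min AVC ($16 < $19), every unit sold adds to the loss.
The firm minimizes its loss by shutting down and losing only its fixed cost of $271.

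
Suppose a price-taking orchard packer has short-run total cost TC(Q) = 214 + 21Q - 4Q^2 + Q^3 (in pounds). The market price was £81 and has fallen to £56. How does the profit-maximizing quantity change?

Output falls from 6 to 5

AVC = 21 - 4Q + Q^2, minimized at Q = 2 where min AVC = £17. MC = 21 - 8Q + 3Q^2.
At P = £81 ≥ min AVC, set P = MC on the rising branch: Q = 6.
At P = £56 ≥ min AVC, set P = MC: Q = 5. The firm stays open but cuts output.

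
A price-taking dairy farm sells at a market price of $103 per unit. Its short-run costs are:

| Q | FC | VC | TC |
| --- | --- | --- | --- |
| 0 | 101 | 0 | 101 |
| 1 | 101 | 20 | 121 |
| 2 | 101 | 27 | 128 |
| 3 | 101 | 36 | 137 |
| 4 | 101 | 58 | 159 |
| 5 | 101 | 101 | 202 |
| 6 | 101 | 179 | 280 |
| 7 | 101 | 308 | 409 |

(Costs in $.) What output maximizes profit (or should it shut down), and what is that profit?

Q = 6; profit = $338

Tabulate TR − TC: Q=0: -101; Q=1: -18; Q=2: 78; Q=3: 172; Q=4: 253; Q=5: 313; Q=6: 338; Q=7: 312.
Profit is maximized at Q = 6. AVC there is 179/6 = $29.83 ≤ P, so producing beats shutting down (which would give -$101).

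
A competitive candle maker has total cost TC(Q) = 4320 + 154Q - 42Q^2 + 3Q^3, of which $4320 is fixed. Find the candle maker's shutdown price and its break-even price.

AVC = 154 - 42Q + 3Q^2; minimized at Q = 7, giving min AVC = $7. That is the shutdown price.
ATC = 4320/Q + 154 - 42Q + 3Q^2. Setting dATC/dQ = −4320/Q^2 − 42 + 6Q = 0 gives Q = 12 (since 6·12^3 − 42·12^2 = 4320).
min ATC = 4320/12 + 154 − 42·12 + 3·12^2 = $442. That is the break-even price.
Between these two prices the firm operates at a loss; above $442 it earns a profit.

Shutdown price = $7; break-even price = $442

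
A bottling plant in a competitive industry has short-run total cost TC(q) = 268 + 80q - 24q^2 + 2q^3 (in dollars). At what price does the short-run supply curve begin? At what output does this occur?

The firm shuts down when price falls below the minimum of average variable cost. AVC = VC/q = 80 - 24q + 2q^2.
dAVC/dq = -24 + 4q = 0 gives q = 6. min AVC = 80 - 24·6 + 2·6^2 = 8.
The firm shuts down for any P below $8.

$8 per unit, at q = 6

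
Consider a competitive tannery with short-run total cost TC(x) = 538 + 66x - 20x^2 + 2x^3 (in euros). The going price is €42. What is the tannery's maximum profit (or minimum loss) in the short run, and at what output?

AVC = 66 - 20x + 2x^2 has its minimum €16 at x = 5; price €42 clears that bar, so the firm operates.
MC = 66 - 40x + 6x^2. Setting P = MC and taking the root on the rising branch gives x* = 6.
TR = 42·6 = 252. TC = 538 + 108 = 646. Profit = 252 − 646 = -€394.
That loss of €394 beats the €538 the firm would lose by shutting down; producing recovers €144 of fixed cost.

Profit = -€394 at x = 6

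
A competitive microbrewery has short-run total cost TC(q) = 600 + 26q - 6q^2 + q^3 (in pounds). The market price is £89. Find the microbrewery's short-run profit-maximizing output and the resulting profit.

AVC = 26 - 6q + q^2 has its minimum £17 at q = 3; price £89 clears that bar, so the firm operates.
MC = 26 - 12q + 3q^2. Setting P = MC and taking the root on the rising branch gives q* = 7.
TR = 89·7 = 623. TC = 600 + 231 = 831. Profit = 623 − 831 = -£208.
That loss of £208 beats the £600 the firm would lose by shutting down; producing recovers £392 of fixed cost.

Profit = -£208 at q = 7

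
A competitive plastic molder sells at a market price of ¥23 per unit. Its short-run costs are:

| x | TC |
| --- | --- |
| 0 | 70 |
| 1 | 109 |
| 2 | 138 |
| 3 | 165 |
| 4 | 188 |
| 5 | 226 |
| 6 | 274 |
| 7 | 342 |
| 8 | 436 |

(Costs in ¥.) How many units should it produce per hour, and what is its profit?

x = 0 (shut down); profit = -¥70

Compute π = P·x − TC at each output: x=0: -70; x=1: -86; x=2: -92; x=3: -96; x=4: -96; x=5: -111; x=6: -136; x=7: -181; x=8: -252.
Profit is highest at x = 0. Equivalently, the lowest AVC in the table is 118/4 ≈ ¥29.50 at x = 4, and P = ¥23 falls below it — price never covers variable cost, so the firm shuts down and loses only its fixed cost.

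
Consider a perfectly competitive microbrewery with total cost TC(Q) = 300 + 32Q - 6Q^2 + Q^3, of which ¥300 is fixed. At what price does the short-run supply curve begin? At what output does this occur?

The shutdown price is the minimum of AVC. VC = 32Q - 6Q^2 + Q^3, so AVC = 32 - 6Q + Q^2.
dAVC/dQ = -6 + 2Q = 0 gives Q = 3. min AVC = 32 - 6·3 + 3^2 = 23.
For P < ¥23 the firm produces nothing.

¥23 per unit, at Q = 3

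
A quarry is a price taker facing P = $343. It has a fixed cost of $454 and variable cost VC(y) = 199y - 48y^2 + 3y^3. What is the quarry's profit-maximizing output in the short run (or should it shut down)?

Produce at y = 12

From TC, MC = TC'(y) = 199 - 96y + 9y^2 and AVC = VC/y = 199 - 48y + 3y^2.
AVC is minimized where dAVC/dy = -48 + 6y = 0, at y = 8; min AVC = 199 - 48·8 + 3·8^2 = $7.
P = $343 exceeds min AVC = $7, so the firm stays open.
Solving P = MC: -144 - 96y + 9y^2 = 0 ⇒ y = -4/3 or 12. On the upward-sloping branch, y* = 12.
Check: AVC at y = 12 is $55 ≤ P, so revenue covers variable cost.
Profit = P·y − TC = 343·12 − 1114 = $3002.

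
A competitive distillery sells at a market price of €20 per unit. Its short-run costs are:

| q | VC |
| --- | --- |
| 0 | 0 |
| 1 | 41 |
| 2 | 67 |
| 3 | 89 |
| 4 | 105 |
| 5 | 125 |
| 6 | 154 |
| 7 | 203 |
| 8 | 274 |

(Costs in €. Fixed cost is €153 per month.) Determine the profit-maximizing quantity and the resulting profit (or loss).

q = 0 (shut down); profit = -€153

Tabulate TR − TC: q=0: -153; q=1: -174; q=2: -180; q=3: -182; q=4: -178; q=5: -178; q=6: -187; q=7: -216; q=8: -267.
Profit is highest at q = 0. Equivalently, the lowest AVC in the table is 125/5 ≈ €25 at q = 5, and P = €20 falls below it — price never covers variable cost, so the firm shuts down and loses only its fixed cost.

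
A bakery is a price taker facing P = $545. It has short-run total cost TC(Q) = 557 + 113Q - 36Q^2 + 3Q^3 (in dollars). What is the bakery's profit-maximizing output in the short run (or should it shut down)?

Produce at Q = 12

Variable cost is VC = 113Q - 36Q^2 + 3Q^3, so AVC = VC/Q = 113 - 36Q + 3Q^2 and MC = dTC/dQ = 113 - 72Q + 9Q^2.
AVC is minimized where dAVC/dQ = -36 + 6Q = 0, at Q = 6; min AVC = 113 - 36·6 + 3·6^2 = $5.
Because $545 ≥ $5, revenue can cover variable cost; the firm operates.
Set P = MC: 545 = 113 - 72Q + 9Q^2 → -432 - 72Q + 9Q^2 = 0. The roots are Q = -4 and Q = 12; the profit-maximizing output is on the rising part of MC, so Q* = 12.
Check: AVC at Q = 12 is $113 ≤ P, so revenue covers variable cost.
Profit = P·Q − TC = 545·12 − 1913 = $4627.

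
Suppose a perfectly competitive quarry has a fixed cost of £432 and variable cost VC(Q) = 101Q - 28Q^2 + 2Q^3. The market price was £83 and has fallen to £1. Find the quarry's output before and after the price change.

MC = 101 - 56Q + 6Q^2; the shutdown threshold is min AVC = £3 (at Q = 7).
At P = £83 ≥ min AVC, set P = MC on the rising branch: Q = 9.
At P = £1 < min AVC = £3, price no longer covers variable cost at any output, so the firm shuts down: Q = 0.

Output falls from 9 to 0 (the firm shuts down)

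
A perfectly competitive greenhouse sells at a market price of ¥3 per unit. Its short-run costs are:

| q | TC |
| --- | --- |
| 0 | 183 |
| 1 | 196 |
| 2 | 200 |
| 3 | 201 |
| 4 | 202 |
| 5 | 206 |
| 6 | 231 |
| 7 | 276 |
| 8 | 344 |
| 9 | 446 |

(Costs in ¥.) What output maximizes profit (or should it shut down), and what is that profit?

q = 0 (shut down); profit = -¥183

Profit at each row (π = 3q − TC): q=0: -183; q=1: -193; q=2: -194; q=3: -192; q=4: -190; q=5: -191; q=6: -213; q=7: -255; q=8: -320; q=9: -419.
Profit is highest at q = 0. Equivalently, the lowest AVC in the table is 23/5 ≈ ¥4.60 at q = 5, and P = ¥3 falls below it — price never covers variable cost, so the firm shuts down and loses only its fixed cost.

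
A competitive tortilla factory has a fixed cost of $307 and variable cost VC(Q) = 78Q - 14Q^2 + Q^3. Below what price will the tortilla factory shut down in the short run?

The shutdown price is the minimum of AVC. VC = 78Q - 14Q^2 + Q^3, so AVC = 78 - 14Q + Q^2.
dAVC/dQ = -14 + 2Q = 0 gives Q = 7. min AVC = 78 - 14·7 + 7^2 = 29.
The firm shuts down for any P below $29.

$29 per unit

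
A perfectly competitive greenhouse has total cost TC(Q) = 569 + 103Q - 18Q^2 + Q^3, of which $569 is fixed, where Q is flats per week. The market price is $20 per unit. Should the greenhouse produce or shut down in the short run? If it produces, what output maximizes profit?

Shut down

Variable cost is VC = 103Q - 18Q^2 + Q^3, so AVC = VC/Q = 103 - 18Q + Q^2 and MC = dTC/dQ = 103 - 36Q + 3Q^2.
AVC hits its minimum where MC = AVC, at Q = 9, giving min AVC = 103 - 18·9 + 9^2 = $22.
P = $20 lies below min AVC = $22; no output level covers variable cost.
Shutting down limits the loss to fixed cost, $569.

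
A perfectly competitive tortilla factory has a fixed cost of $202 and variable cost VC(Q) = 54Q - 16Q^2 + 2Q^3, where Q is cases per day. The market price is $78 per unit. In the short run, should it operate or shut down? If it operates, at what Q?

Produce at Q = 6

From TC, MC = TC'(Q) = 54 - 32Q + 6Q^2 and AVC = VC/Q = 54 - 16Q + 2Q^2.
AVC is minimized where dAVC/dQ = -16 + 4Q = 0, at Q = 4; min AVC = 54 - 16·4 + 2·4^2 = $22.
Since P = $78 ≥ min AVC = $22, price covers variable cost and the firm should produce.
P = MC gives -24 - 32Q + 6Q^2 = 0, with roots -2/3 and 6. Take the larger (rising MC): Q* = 6.
Check: AVC at Q = 6 is $30 ≤ P, so revenue covers variable cost.
Profit = P·Q − TC = 78·6 − 382 = $86.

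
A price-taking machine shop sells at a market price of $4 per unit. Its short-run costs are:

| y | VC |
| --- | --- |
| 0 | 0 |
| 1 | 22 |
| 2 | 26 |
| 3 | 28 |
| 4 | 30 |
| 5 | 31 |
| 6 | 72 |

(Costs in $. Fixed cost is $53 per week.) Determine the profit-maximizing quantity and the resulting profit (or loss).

y = 0 (shut down); profit = -$53

Tabulate TR − TC: y=0: -53; y=1: -71; y=2: -71; y=3: -69; y=4: -67; y=5: -64; y=6: -101.
Profit is highest at y = 0. Equivalently, the lowest AVC in the table is 31/5 ≈ $6.20 at y = 5, and P = $4 falls below it — price never covers variable cost, so the firm shuts down and loses only its fixed cost.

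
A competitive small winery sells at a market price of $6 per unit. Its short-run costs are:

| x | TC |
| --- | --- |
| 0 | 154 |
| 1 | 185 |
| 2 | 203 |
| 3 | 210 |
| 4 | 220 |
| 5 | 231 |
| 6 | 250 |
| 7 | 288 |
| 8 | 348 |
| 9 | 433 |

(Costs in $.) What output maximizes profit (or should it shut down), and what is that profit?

Profit at each row (π = 6x − TC): x=0: -154; x=1: -179; x=2: -191; x=3: -192; x=4: -196; x=5: -201; x=6: -214; x=7: -246; x=8: -300; x=9: -379.
Profit is highest at x = 0. Equivalently, the lowest AVC in the table is 77/5 ≈ $15.40 at x = 5, and P = $6 falls below it — price never covers variable cost, so the firm shuts down and loses only its fixed cost.

x = 0 (shut down); profit = -$154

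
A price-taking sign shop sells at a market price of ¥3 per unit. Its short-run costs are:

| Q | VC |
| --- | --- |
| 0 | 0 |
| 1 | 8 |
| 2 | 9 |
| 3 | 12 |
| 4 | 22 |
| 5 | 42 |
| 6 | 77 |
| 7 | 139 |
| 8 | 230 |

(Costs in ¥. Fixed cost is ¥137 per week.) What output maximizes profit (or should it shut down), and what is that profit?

Tabulate TR − TC: Q=0: -137; Q=1: -142; Q=2: -140; Q=3: -140; Q=4: -147; Q=5: -164; Q=6: -196; Q=7: -255; Q=8: -343.
Profit is highest at Q = 0. Equivalently, the lowest AVC in the table is 12/3 ≈ ¥4 at Q = 3, and P = ¥3 falls below it — price never covers variable cost, so the firm shuts down and loses only its fixed cost.

Q = 0 (shut down); profit = -¥137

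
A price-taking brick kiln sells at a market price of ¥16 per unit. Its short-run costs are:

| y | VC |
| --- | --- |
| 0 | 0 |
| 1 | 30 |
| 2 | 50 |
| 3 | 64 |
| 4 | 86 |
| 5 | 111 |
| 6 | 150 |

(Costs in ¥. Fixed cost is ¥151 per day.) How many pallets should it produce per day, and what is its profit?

Profit at each row (π = 16y − TC): y=0: -151; y=1: -165; y=2: -169; y=3: -167; y=4: -173; y=5: -182; y=6: -205.
Profit is highest at y = 0. Equivalently, the lowest AVC in the table is 64/3 ≈ ¥21.33 at y = 3, and P = ¥16 falls below it — price never covers variable cost, so the firm shuts down and loses only its fixed cost.

y = 0 (shut down); profit = -¥151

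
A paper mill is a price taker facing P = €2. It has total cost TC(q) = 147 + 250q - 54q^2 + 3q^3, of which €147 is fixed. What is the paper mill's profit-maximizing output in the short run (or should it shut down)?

Shut down

From TC, MC = TC'(q) = 250 - 108q + 9q^2 and AVC = VC/q = 250 - 54q + 3q^2.
AVC hits its minimum where MC = AVC, at q = 9, giving min AVC = 250 - 54·9 + 3·9^2 = €7.
With P < min AVC (€2 < €7), every unit sold adds to the loss.
The firm minimizes its loss by shutting down and losing only its fixed cost of €147.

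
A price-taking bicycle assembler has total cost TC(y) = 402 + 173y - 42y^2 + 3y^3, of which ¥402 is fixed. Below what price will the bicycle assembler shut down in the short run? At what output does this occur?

The shutdown price is the minimum of AVC. VC = 173y - 42y^2 + 3y^3, so AVC = 173 - 42y + 3y^2.
At the minimum of AVC, MC = AVC. MC = 173 - 84y + 9y^2; setting MC = AVC gives 6y^2 - 42y = 0, so y = 7. min AVC = 26.
So the shutdown price is ¥26.

¥26 per unit, at y = 7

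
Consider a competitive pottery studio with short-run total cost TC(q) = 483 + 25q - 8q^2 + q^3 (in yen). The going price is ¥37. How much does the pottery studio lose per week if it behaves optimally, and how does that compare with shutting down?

Profit = -¥339 at q = 6

AVC = 25 - 8q + q^2 has its minimum ¥9 at q = 4; price ¥37 clears that bar, so the firm operates.
With MC = 25 - 16q + 3q^2, P = MC on the upward-sloping part at q* = 6.
TR = 37·6 = 222. TC = 483 + 78 = 561. Profit = 222 − 561 = -¥339.
That loss of ¥339 beats the ¥483 the firm would lose by shutting down; producing recovers ¥144 of fixed cost.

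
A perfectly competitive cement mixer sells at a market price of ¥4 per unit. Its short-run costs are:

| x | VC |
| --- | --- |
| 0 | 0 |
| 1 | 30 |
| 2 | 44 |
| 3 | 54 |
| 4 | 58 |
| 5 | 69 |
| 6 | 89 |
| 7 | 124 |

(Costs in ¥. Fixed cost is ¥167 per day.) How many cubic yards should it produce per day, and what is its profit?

x = 0 (shut down); profit = -¥167

Compute π = P·x − TC at each output: x=0: -167; x=1: -193; x=2: -203; x=3: -209; x=4: -209; x=5: -216; x=6: -232; x=7: -263.
Profit is highest at x = 0. Equivalently, the lowest AVC in the table is 69/5 ≈ ¥13.80 at x = 5, and P = ¥4 falls below it — price never covers variable cost, so the firm shuts down and loses only its fixed cost.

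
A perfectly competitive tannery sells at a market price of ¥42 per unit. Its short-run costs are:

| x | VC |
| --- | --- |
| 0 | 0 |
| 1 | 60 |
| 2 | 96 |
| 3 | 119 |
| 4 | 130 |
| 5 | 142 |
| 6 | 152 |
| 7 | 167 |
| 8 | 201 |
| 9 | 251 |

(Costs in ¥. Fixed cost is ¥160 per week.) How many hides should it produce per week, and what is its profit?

Tabulate TR − TC: x=0: -160; x=1: -178; x=2: -172; x=3: -153; x=4: -122; x=5: -92; x=6: -60; x=7: -33; x=8: -25; x=9: -33.
Profit is maximized at x = 8. AVC there is 201/8 = ¥25.12 ≤ P, so producing beats shutting down (which would give -¥160).

x = 8; profit = -¥25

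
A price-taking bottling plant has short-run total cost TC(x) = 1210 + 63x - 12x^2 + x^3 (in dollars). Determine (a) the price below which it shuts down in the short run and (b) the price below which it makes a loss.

AVC = 63 - 12x + x^2; minimized at x = 6, giving min AVC = $27. That is the shutdown price.
ATC = 1210/x + 63 - 12x + x^2. Setting dATC/dx = −1210/x^2 − 12 + 2x = 0 gives x = 11 (since 2·11^3 − 12·11^2 = 1210).
min ATC = 1210/11 + 63 − 12·11 + 11^2 = $162. That is the break-even price.
Between these two prices the firm operates at a loss; above $162 it earns a profit.

Shutdown price = $27; break-even price = $162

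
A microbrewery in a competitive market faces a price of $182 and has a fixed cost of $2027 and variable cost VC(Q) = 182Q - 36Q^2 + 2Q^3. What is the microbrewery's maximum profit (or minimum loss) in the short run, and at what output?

Profit = -$299 at Q = 12

AVC = 182 - 36Q + 2Q^2 has its minimum $20 at Q = 9; price $182 clears that bar, so the firm operates.
With MC = 182 - 72Q + 6Q^2, P = MC on the upward-sloping part at Q* = 12.
TR = 182·12 = 2184. TC = 2027 + 456 = 2483. Profit = 2184 − 2483 = -$299.
Shutting down would mean losing the fixed cost of $2027, so operating at a loss of $299 is better by $1728.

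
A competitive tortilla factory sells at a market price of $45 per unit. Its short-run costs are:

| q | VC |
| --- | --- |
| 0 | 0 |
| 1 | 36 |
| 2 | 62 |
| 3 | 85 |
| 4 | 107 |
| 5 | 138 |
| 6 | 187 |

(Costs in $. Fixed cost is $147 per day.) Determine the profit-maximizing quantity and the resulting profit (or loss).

q = 5; profit = -$60

Tabulate TR − TC: q=0: -147; q=1: -138; q=2: -119; q=3: -97; q=4: -74; q=5: -60; q=6: -64.
Profit is maximized at q = 5. AVC there is 138/5 = $27.60 ≤ P, so producing beats shutting down (which would give -$147).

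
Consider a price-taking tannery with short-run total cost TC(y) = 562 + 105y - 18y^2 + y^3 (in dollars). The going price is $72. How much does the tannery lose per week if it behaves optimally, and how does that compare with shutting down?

Profit = -$78 at y = 11

AVC = 105 - 18y + y^2; min AVC = $24 at y = 9. Since P = $72 ≥ min AVC, the firm produces.
With MC = 105 - 36y + 3y^2, P = MC on the upward-sloping part at y* = 11.
TR = 72·11 = 792. TC = 562 + 308 = 870. Profit = 792 − 870 = -$78.
That loss of $78 beats the $562 the firm would lose by shutting down; producing recovers $484 of fixed cost.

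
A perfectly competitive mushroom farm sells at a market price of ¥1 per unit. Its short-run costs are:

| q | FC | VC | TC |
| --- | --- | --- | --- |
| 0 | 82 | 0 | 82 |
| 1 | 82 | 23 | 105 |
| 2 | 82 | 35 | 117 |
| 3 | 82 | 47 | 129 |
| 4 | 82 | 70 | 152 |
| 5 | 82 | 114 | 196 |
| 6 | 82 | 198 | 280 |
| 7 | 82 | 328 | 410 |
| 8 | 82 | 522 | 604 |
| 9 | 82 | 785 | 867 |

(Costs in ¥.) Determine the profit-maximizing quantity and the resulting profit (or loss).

Tabulate TR − TC: q=0: -82; q=1: -104; q=2: -115; q=3: -126; q=4: -148; q=5: -191; q=6: -274; q=7: -403; q=8: -596; q=9: -858.
Profit is highest at q = 0. Equivalently, the lowest AVC in the table is 47/3 ≈ ¥15.67 at q = 3, and P = ¥1 falls below it — price never covers variable cost, so the firm shuts down and loses only its fixed cost.

q = 0 (shut down); profit = -¥82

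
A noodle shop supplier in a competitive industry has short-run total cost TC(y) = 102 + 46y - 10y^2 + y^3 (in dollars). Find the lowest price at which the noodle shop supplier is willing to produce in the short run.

$21 per unit

The shutdown price is the minimum of AVC. VC = 46y - 10y^2 + y^3, so AVC = 46 - 10y + y^2.
At the minimum of AVC, MC = AVC. MC = 46 - 20y + 3y^2; setting MC = AVC gives 2y^2 - 10y = 0, so y = 5. min AVC = 21.
For P < $21 the firm produces nothing.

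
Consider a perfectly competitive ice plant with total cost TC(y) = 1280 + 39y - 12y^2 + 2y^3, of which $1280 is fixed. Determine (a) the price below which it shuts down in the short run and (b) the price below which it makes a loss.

AVC = 39 - 12y + 2y^2; minimized at y = 3, giving min AVC = $21. That is the shutdown price.
ATC = 1280/y + 39 - 12y + 2y^2. Setting dATC/dy = −1280/y^2 − 12 + 4y = 0 gives y = 8 (since 4·8^3 − 12·8^2 = 1280).
min ATC = 1280/8 + 39 − 12·8 + 2·8^2 = $231. That is the break-even price.
For $21 ≤ P < $231 the firm produces at a loss; below $21 it shuts down.

Shutdown price = $21; break-even price = $231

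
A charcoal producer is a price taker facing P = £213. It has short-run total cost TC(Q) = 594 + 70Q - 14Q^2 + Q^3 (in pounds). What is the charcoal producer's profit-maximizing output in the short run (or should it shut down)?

Strip out fixed cost: VC = 70Q - 14Q^2 + Q^3. Then AVC = 70 - 14Q + Q^2 and MC = 70 - 28Q + 3Q^2.
The AVC parabola has its vertex at Q = 14/2 = 7, where AVC = 70 - 14·7 + 7^2 = £21.
Because £213 ≥ £21, revenue can cover variable cost; the firm operates.
P = MC gives -143 - 28Q + 3Q^2 = 0, with roots -11/3 and 13. Take the larger (rising MC): Q* = 13.
Check: AVC at Q = 13 is £57 ≤ P, so revenue covers variable cost.
Profit = P·Q − TC = 213·13 − 1335 = £1434.

Produce at Q = 13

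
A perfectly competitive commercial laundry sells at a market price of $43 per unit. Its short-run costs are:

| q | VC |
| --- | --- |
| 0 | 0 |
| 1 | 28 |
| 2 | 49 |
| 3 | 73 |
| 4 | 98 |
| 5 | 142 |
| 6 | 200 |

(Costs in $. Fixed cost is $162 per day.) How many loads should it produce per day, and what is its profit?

Tabulate TR − TC: q=0: -162; q=1: -147; q=2: -125; q=3: -106; q=4: -88; q=5: -89; q=6: -104.
Profit is maximized at q = 4. AVC there is 98/4 = $24.50 ≤ P, so producing beats shutting down (which would give -$162).

q = 4; profit = -$88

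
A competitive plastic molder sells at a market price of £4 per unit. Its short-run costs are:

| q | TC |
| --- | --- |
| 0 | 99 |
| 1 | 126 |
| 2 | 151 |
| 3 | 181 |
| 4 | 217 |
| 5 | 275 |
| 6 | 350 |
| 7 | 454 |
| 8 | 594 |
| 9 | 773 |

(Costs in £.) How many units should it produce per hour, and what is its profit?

q = 0 (shut down); profit = -£99

Compute π = P·q − TC at each output: q=0: -99; q=1: -122; q=2: -143; q=3: -169; q=4: -201; q=5: -255; q=6: -326; q=7: -426; q=8: -562; q=9: -737.
Profit is highest at q = 0. Equivalently, the lowest AVC in the table is 52/2 ≈ £26 at q = 2, and P = £4 falls below it — price never covers variable cost, so the firm shuts down and loses only its fixed cost.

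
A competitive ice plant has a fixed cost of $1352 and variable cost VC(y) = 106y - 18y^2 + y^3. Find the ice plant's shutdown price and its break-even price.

AVC = 106 - 18y + y^2; minimized at y = 9, giving min AVC = $25. That is the shutdown price.
ATC = 1352/y + 106 - 18y + y^2. Setting dATC/dy = −1352/y^2 − 18 + 2y = 0 gives y = 13 (since 2·13^3 − 18·13^2 = 1352).
min ATC = 1352/13 + 106 − 18·13 + 13^2 = $145. That is the break-even price.
For $25 ≤ P < $145 the firm produces at a loss; below $25 it shuts down.

Shutdown price = $25; break-even price = $145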